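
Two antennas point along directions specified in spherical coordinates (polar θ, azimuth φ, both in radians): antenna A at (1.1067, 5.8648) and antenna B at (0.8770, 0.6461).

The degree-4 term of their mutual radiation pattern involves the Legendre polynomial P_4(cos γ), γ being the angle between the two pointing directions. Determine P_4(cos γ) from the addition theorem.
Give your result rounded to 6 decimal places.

-0.419862

Expand P_4 via completeness: Σ_{m} conj(Y_{4,m}) at Ω₁ times Y_{4,m} at Ω₂ —
  m=-4: Y*=(-0.029022, -0.281474)  Y=(-0.131229, -0.081762)  product (-0.019205, 0.039310)
  m=-3: Y*=(0.124364, -0.380833)  Y=(-0.130685, -0.339447)  product (-0.145525, 0.007554)
  m=-2: Y*=(0.072125, -0.079945)  Y=(0.101272, -0.354054)  product (-0.021000, -0.033632)
  m=-1: Y*=(-0.276411, 0.122903)  Y=(-0.025559, 0.019273)  product (0.004696, -0.008469)
  m=+0: Y*=(-0.169864, -0.000000)  Y=(-0.361262, 0.000000)  product (0.061365, 0.000000)
  m=+1: Y*=(0.276411, 0.122903)  Y=(0.025559, 0.019273)  product (0.004696, 0.008469)
  m=+2: Y*=(0.072125, 0.079945)  Y=(0.101272, 0.354054)  product (-0.021000, 0.033632)
  m=+3: Y*=(-0.124364, -0.380833)  Y=(0.130685, -0.339447)  product (-0.145525, -0.007554)
  m=+4: Y*=(-0.029022, 0.281474)  Y=(-0.131229, 0.081762)  product (-0.019205, -0.039310)
Σ over m = (-0.300704, 0.000000); ×(4π/9) → (-0.419862, 0.000000). Real part: -0.419862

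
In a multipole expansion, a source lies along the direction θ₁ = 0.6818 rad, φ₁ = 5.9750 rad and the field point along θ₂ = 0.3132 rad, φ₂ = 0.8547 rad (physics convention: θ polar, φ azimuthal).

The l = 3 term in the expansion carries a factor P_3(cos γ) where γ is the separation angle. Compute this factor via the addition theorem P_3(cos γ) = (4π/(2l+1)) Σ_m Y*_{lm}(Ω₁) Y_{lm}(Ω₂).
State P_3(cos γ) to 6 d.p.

0.133269

Expand P_3 via completeness: Σ_{m} conj(Y_{3,m}) at Ω₁ times Y_{3,m} at Ω₂ —
  [-3]  conj(Y_{3,-3})(Ω₁) = +0.062881-0.083365i ; Y_{3,-3}(Ω₂) = -0.010224-0.006662i ; Δ = -0.001198+0.000433i
  [-2]  conj(Y_{3,-2})(Ω₁) = +0.257145-0.182173i ; Y_{3,-2}(Ω₂) = -0.012752-0.091411i ; Δ = -0.019932-0.021183i
  [-1]  conj(Y_{3,-1})(Ω₁) = +0.390913-0.124439i ; Y_{3,-1}(Ω₂) = +0.230433-0.264809i ; Δ = +0.057127-0.132192i
  [+0]  conj(Y_{3,0})(Ω₁) = +0.004141-0.000000i ; Y_{3,0}(Ω₂) = +0.541536+0.000000i ; Δ = +0.002243+0.000000i
  [+1]  conj(Y_{3,1})(Ω₁) = -0.390913-0.124439i ; Y_{3,1}(Ω₂) = -0.230433-0.264809i ; Δ = +0.057127+0.132192i
  [+2]  conj(Y_{3,2})(Ω₁) = +0.257145+0.182173i ; Y_{3,2}(Ω₂) = -0.012752+0.091411i ; Δ = -0.019932+0.021183i
  [+3]  conj(Y_{3,3})(Ω₁) = -0.062881-0.083365i ; Y_{3,3}(Ω₂) = +0.010224-0.006662i ; Δ = -0.001198-0.000433i
Accumulated sum +0.074237+0.000000i; after 4π/(2l+1) scaling, +0.133269+0.000000i ⇒ P_3 = 0.133269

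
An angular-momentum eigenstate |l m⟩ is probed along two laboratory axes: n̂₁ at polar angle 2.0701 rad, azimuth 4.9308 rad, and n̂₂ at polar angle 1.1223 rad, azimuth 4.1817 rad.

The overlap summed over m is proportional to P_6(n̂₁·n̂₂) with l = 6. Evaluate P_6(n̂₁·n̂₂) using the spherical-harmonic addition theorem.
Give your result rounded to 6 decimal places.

Term-by-term m-sum for l=6 (normalisation 4π/13 = 0.966644):
  [-6]  conj(Y_{6,-6})(Ω₁) = -0.05693 - 0.21373j ; Y_{6,-6}(Ω₂) = 0.25839 + 0.01100j ; Δ = -0.01236 - 0.05585j
  [-5]  conj(Y_{6,-5})(Ω₁) = -0.37090 + 0.19250j ; Y_{6,-5}(Ω₂) = -0.20218 - 0.38075j ; Δ = 0.14828 + 0.10230j
  [-4]  conj(Y_{6,-4})(Ω₁) = 0.20709 + 0.24729j ; Y_{6,-4}(Ω₂) = -0.13176 + 0.21396j ; Δ = -0.08020 + 0.01173j
  [-3]  conj(Y_{6,-3})(Ω₁) = -0.06148 + 0.08000j ; Y_{6,-3}(Ω₂) = -0.19252 - 0.00410j ; Δ = 0.01216 - 0.01515j
  [-2]  conj(Y_{6,-2})(Ω₁) = 0.31666 + 0.14785j ; Y_{6,-2}(Ω₂) = 0.15705 + 0.28115j ; Δ = 0.00816 + 0.11225j
  [-1]  conj(Y_{6,-1})(Ω₁) = 0.00538 - 0.02424j ; Y_{6,-1}(Ω₂) = -0.04286 + 0.07303j ; Δ = 0.00154 + 0.00143j
  [+0]  conj(Y_{6,0})(Ω₁) = 0.33688 + 0.00000j ; Y_{6,0}(Ω₂) = 0.32686 + 0.00000j ; Δ = 0.11011 + 0.00000j
  [+1]  conj(Y_{6,1})(Ω₁) = -0.00538 - 0.02424j ; Y_{6,1}(Ω₂) = 0.04286 + 0.07303j ; Δ = 0.00154 - 0.00143j
  [+2]  conj(Y_{6,2})(Ω₁) = 0.31666 - 0.14785j ; Y_{6,2}(Ω₂) = 0.15705 - 0.28115j ; Δ = 0.00816 - 0.11225j
  [+3]  conj(Y_{6,3})(Ω₁) = 0.06148 + 0.08000j ; Y_{6,3}(Ω₂) = 0.19252 - 0.00410j ; Δ = 0.01216 + 0.01515j
  [+4]  conj(Y_{6,4})(Ω₁) = 0.20709 - 0.24729j ; Y_{6,4}(Ω₂) = -0.13176 - 0.21396j ; Δ = -0.08020 - 0.01173j
  [+5]  conj(Y_{6,5})(Ω₁) = 0.37090 + 0.19250j ; Y_{6,5}(Ω₂) = 0.20218 - 0.38075j ; Δ = 0.14828 - 0.10230j
  [+6]  conj(Y_{6,6})(Ω₁) = -0.05693 + 0.21373j ; Y_{6,6}(Ω₂) = 0.25839 - 0.01100j ; Δ = -0.01236 + 0.05585j
Σ over m = 0.26530 - 0.00000j; ×(4π/13) → 0.25645 - 0.00000j. Real part: 0.256450

0.256450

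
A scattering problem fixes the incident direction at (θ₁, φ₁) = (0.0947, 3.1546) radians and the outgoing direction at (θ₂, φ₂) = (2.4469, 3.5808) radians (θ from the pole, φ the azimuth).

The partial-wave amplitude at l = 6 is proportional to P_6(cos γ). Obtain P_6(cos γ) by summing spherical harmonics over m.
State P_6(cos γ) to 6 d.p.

-0.156822

Term-by-term m-sum for l=6 (normalisation 4π/13 = 0.966644):
  m=-6: Y*=(0.000000, 0.000000)  Y=(-0.029072, -0.016123)  product (-0.000000, -0.000000)
  m=-5: Y*=(-0.000013, -0.000001)  Y=(-0.080890, -0.112059)  product (0.000001, 0.000001)
  m=-4: Y*=(0.000282, 0.000015)  Y=(-0.060864, -0.323387)  product (-0.000012, -0.000092)
  m=-3: Y*=(-0.004329, -0.000169)  Y=(0.114834, -0.443843)  product (-0.000572, 0.001902)
  m=-2: Y*=(0.045337, 0.001180)  Y=(0.159470, -0.192283)  product (0.007457, -0.008529)
  m=-1: Y*=(-0.297844, -0.003874)  Y=(-0.222040, 0.104317)  product (0.066537, -0.030210)
  m=+0: Y*=(0.923528, -0.000000)  Y=(-0.334645, 0.000000)  product (-0.309054, 0.000000)
  m=+1: Y*=(0.297844, -0.003874)  Y=(0.222040, 0.104317)  product (0.066537, 0.030210)
  m=+2: Y*=(0.045337, -0.001180)  Y=(0.159470, 0.192283)  product (0.007457, 0.008529)
  m=+3: Y*=(0.004329, -0.000169)  Y=(-0.114834, -0.443843)  product (-0.000572, -0.001902)
  m=+4: Y*=(0.000282, -0.000015)  Y=(-0.060864, 0.323387)  product (-0.000012, 0.000092)
  m=+5: Y*=(0.000013, -0.000001)  Y=(0.080890, -0.112059)  product (0.000001, -0.000001)
  m=+6: Y*=(0.000000, -0.000000)  Y=(-0.029072, 0.016123)  product (-0.000000, 0.000000)
Σ over m = (-0.162233, -0.000000); ×(4π/13) → (-0.156822, -0.000000). Real part: -0.156822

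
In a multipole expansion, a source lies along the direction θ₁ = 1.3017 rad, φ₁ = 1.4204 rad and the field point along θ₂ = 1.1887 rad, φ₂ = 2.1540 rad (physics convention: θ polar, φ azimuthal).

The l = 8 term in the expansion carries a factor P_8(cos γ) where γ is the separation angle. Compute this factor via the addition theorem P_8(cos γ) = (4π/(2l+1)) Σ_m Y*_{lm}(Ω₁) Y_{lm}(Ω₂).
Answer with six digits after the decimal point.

0.148566

Summing Y*_{l m}(θ₁,φ₁)·Y_{l m}(θ₂,φ₂) over m ∈ [−8, 8]; prefactor 4π/(2·8+1) = 0.739198:
  m=-8: Y*=(0.138167, -0.358751)  Y=(-0.013238, 0.282909)  product (0.099665, 0.043838)
  m=-7: Y*=(-0.368450, -0.209994)  Y=(-0.367857, -0.268189)  product (0.079219, 0.176062)
  m=-6: Y*=(-0.011276, 0.014279)  Y=(0.244261, -0.091280)  product (-0.001451, 0.004517)
  m=-5: Y*=(-0.238486, -0.254983)  Y=(0.042659, -0.185893)  product (-0.057573, 0.033456)
  m=-4: Y*=(-0.123563, 0.084822)  Y=(0.235166, 0.246428)  product (-0.049960, -0.010502)
  m=-3: Y*=(-0.123108, -0.254080)  Y=(0.035608, -0.006436)  product (-0.006019, -0.008255)
  m=-2: Y*=(-0.191409, 0.059376)  Y=(-0.132012, 0.308457)  product (0.006953, -0.066880)
  m=-1: Y*=(-0.037117, -0.244928)  Y=(-0.016149, -0.024477)  product (-0.005396, 0.004864)
  m=+0: Y*=(-0.213706, -0.000000)  Y=(-0.328049, 0.000000)  product (0.070106, 0.000000)
  m=+1: Y*=(0.037117, -0.244928)  Y=(0.016149, -0.024477)  product (-0.005396, -0.004864)
  m=+2: Y*=(-0.191409, -0.059376)  Y=(-0.132012, -0.308457)  product (0.006953, 0.066880)
  m=+3: Y*=(0.123108, -0.254080)  Y=(-0.035608, -0.006436)  product (-0.006019, 0.008255)
  m=+4: Y*=(-0.123563, -0.084822)  Y=(0.235166, -0.246428)  product (-0.049960, 0.010502)
  m=+5: Y*=(0.238486, -0.254983)  Y=(-0.042659, -0.185893)  product (-0.057573, -0.033456)
  m=+6: Y*=(-0.011276, -0.014279)  Y=(0.244261, 0.091280)  product (-0.001451, -0.004517)
  m=+7: Y*=(0.368450, -0.209994)  Y=(0.367857, -0.268189)  product (0.079219, -0.176062)
  m=+8: Y*=(0.138167, 0.358751)  Y=(-0.013238, -0.282909)  product (0.099665, -0.043838)
Accumulated sum (0.200983, -0.000000); after 4π/(2l+1) scaling, (0.148566, -0.000000) ⇒ P_8 = 0.148566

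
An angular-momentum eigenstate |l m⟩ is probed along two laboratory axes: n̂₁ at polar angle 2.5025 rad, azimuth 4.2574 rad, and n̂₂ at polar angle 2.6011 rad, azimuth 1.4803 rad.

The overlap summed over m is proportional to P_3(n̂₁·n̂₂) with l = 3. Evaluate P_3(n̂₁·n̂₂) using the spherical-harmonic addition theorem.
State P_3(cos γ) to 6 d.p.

-0.440435

Expand P_3 via completeness: Σ_{m} conj(Y_{3,m}) at Ω₁ times Y_{3,m} at Ω₂ —
  m=-3: 0.08667 + 0.01810j × -0.01524 + 0.05476j = -0.00231 + 0.00447j  (running Σ = -0.00231 + 0.00447j)
  m=-2: 0.17912 - 0.23040j × 0.22823 + 0.04177j = 0.05050 - 0.04510j  (running Σ = 0.04819 - 0.04063j)
  m=-1: -0.18816 - 0.38460j × 0.04022 - 0.44321j = -0.17803 + 0.06792j  (running Σ = -0.12984 + 0.02729j)
  m=0: -0.06623 + 0.00000j × -0.21636 + 0.00000j = 0.01433 + 0.00000j  (running Σ = -0.11551 + 0.02729j)
  m=1: 0.18816 - 0.38460j × -0.04022 - 0.44321j = -0.17803 - 0.06792j  (running Σ = -0.29353 - 0.04063j)
  m=2: 0.17912 + 0.23040j × 0.22823 - 0.04177j = 0.05050 + 0.04510j  (running Σ = -0.24303 + 0.00447j)
  m=3: -0.08667 + 0.01810j × 0.01524 + 0.05476j = -0.00231 - 0.00447j  (running Σ = -0.24534 - 0.00000j)
Total Σ_m = -0.24534 - 0.00000j. Multiply by 1.795196: -0.44043 - 0.00000j. P_3(cos γ) = -0.440435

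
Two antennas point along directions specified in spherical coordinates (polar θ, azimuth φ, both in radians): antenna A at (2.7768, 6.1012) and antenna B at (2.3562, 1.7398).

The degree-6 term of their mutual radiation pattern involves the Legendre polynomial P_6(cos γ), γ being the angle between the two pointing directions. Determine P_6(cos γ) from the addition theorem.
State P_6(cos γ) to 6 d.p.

0.229195

Addition theorem: P_6(cos γ) = (4π/13) Σ_m Y*_{lm}(Ω₁) Y_{lm}(Ω₂), m = −6…6:
  m=-6: Y*=(0.000459, -0.000884)  Y=(-0.031910, 0.051263)  product (0.000031, 0.000052)
  m=-5: Y*=(-0.005545, 0.007132)  Y=(0.156461, 0.138834)  product (-0.001858, 0.000346)
  m=-4: Y*=(0.037106, -0.033069)  Y=(0.313102, -0.251136)  product (0.003313, -0.019673)
  m=-3: Y*=(-0.155853, 0.094689)  Y=(-0.197686, -0.355908)  product (0.064510, 0.036751)
  m=-2: Y*=(0.403850, -0.153844)  Y=(-0.038421, 0.013505)  product (-0.013439, 0.011365)
  m=-1: Y*=(-0.533753, 0.098222)  Y=(-0.060632, -0.355339)  product (0.067265, 0.183708)
  m=+0: Y*=(0.016831, -0.000000)  Y=(-0.150990, 0.000000)  product (-0.002541, 0.000000)
  m=+1: Y*=(0.533753, 0.098222)  Y=(0.060632, -0.355339)  product (0.067265, -0.183708)
  m=+2: Y*=(0.403850, 0.153844)  Y=(-0.038421, -0.013505)  product (-0.013439, -0.011365)
  m=+3: Y*=(0.155853, 0.094689)  Y=(0.197686, -0.355908)  product (0.064510, -0.036751)
  m=+4: Y*=(0.037106, 0.033069)  Y=(0.313102, 0.251136)  product (0.003313, 0.019673)
  m=+5: Y*=(0.005545, 0.007132)  Y=(-0.156461, 0.138834)  product (-0.001858, -0.000346)
  m=+6: Y*=(0.000459, 0.000884)  Y=(-0.031910, -0.051263)  product (0.000031, -0.000052)
Total Σ_m = (0.237103, -0.000000). Multiply by 0.966644: (0.229195, -0.000000). P_6(cos γ) = 0.229195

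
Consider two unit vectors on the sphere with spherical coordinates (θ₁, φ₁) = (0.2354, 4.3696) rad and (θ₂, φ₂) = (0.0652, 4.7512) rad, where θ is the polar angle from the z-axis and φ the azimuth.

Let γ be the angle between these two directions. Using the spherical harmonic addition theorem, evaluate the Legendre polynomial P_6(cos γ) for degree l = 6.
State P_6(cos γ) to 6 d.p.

0.698202

Expand P_6 via completeness: Σ_{m} conj(Y_{6,m}) at Ω₁ times Y_{6,m} at Ω₂ —
  m=-6: (0.000036, 0.000069) × (-0.000000, 0.000000) = (-0.000000, -0.000000)  (running Σ = (-0.000000, -0.000000))
  m=-5: (-0.001112, 0.000160) × (0.000000, 0.000002) = (-0.000000, -0.000000)  (running Σ = (-0.000000, -0.000000))
  m=-4: (0.001968, -0.009728) × (0.000063, -0.000010) = (0.000000, -0.000001)  (running Σ = (0.000000, -0.000001))
  m=-3: (0.050944, 0.030706) × (-0.000166, -0.001420) = (0.000035, -0.000077)  (running Σ = (0.000035, -0.000078))
  m=-2: (-0.184953, 0.151278) × (-0.021775, 0.001694) = (0.003771, -0.003607)  (running Σ = (0.003806, -0.003685))
  m=-1: (-0.192808, -0.540262) × (0.008156, 0.210042) = (0.111905, -0.044904)  (running Σ = (0.115712, -0.048590))
  m=0: (0.504906, -0.000000) × (0.972204, 0.000000) = (0.490871, 0.000000)  (running Σ = (0.606583, -0.048590))
  m=1: (0.192808, -0.540262) × (-0.008156, 0.210042) = (0.111905, 0.044904)  (running Σ = (0.718488, -0.003685))
  m=2: (-0.184953, -0.151278) × (-0.021775, -0.001694) = (0.003771, 0.003607)  (running Σ = (0.722260, -0.000078))
  m=3: (-0.050944, 0.030706) × (0.000166, -0.001420) = (0.000035, 0.000077)  (running Σ = (0.722295, -0.000001))
  m=4: (0.001968, 0.009728) × (0.000063, 0.000010) = (0.000000, 0.000001)  (running Σ = (0.722295, -0.000000))
  m=5: (0.001112, 0.000160) × (-0.000000, 0.000002) = (-0.000000, 0.000000)  (running Σ = (0.722295, -0.000000))
  m=6: (0.000036, -0.000069) × (-0.000000, -0.000000) = (-0.000000, 0.000000)  (running Σ = (0.722295, -0.000000))
Σ over m = (0.722295, -0.000000); ×(4π/13) → (0.698202, -0.000000). Real part: 0.698202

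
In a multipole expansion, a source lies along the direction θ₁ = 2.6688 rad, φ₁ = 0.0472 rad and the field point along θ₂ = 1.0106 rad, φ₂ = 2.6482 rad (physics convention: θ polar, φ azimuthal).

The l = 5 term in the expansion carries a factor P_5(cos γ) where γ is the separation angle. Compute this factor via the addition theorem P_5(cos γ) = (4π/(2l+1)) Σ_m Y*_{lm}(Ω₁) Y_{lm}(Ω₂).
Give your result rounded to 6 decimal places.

0.394634

Summing Y*_{l m}(θ₁,φ₁)·Y_{l m}(θ₂,φ₂) over m ∈ [−5, 5]; prefactor 4π/(2·5+1) = 1.142397:
  m=-5: +0.008836+0.002125i × +0.158147-0.126489i = +0.001666-0.000782i  (running Σ = +0.001666-0.000782i)
  m=-4: -0.055191-0.010546i × -0.157443+0.369525i = +0.012586-0.018734i  (running Σ = +0.014252-0.019516i)
  m=-3: +0.198365+0.028278i × -0.029330-0.322783i = +0.003309-0.064858i  (running Σ = +0.017562-0.084374i)
  m=-2: -0.429205-0.040638i × -0.054517-0.082488i = +0.020047+0.037620i  (running Σ = +0.037609-0.046754i)
  m=-1: +0.451155+0.021310i × +0.305570+0.164321i = +0.134358+0.080646i  (running Σ = +0.171967+0.033892i)
  m=0: +0.094068-0.000000i × +0.016061+0.000000i = +0.001511+0.000000i  (running Σ = +0.173477+0.033892i)
  m=1: -0.451155+0.021310i × -0.305570+0.164321i = +0.134358-0.080646i  (running Σ = +0.307835-0.046754i)
  m=2: -0.429205+0.040638i × -0.054517+0.082488i = +0.020047-0.037620i  (running Σ = +0.327882-0.084374i)
  m=3: -0.198365+0.028278i × +0.029330-0.322783i = +0.003309+0.064858i  (running Σ = +0.331191-0.019516i)
  m=4: -0.055191+0.010546i × -0.157443-0.369525i = +0.012586+0.018734i  (running Σ = +0.343778-0.000782i)
  m=5: -0.008836+0.002125i × -0.158147-0.126489i = +0.001666+0.000782i  (running Σ = +0.345444+0.000000i)
Total Σ_m = +0.345444+0.000000i. Multiply by 1.142397: +0.394634+0.000000i. P_5(cos γ) = 0.394634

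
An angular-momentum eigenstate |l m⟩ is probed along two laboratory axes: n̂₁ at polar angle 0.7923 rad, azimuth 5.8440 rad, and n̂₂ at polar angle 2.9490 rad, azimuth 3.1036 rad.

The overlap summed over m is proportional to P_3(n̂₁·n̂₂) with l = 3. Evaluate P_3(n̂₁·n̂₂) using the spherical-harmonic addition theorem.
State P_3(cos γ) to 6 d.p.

Expand P_3 via completeness: Σ_{m} conj(Y_{3,m}) at Ω₁ times Y_{3,m} at Ω₂ —
  term(m=-3) = -0.000158+0.000411i   from Y*(Ω₁)=+0.037726-0.145773i, Y(Ω₂)=-0.002907-0.000333i
  term(m=-2) = -0.009291+0.009612i   from Y*(Ω₁)=+0.232237-0.279999i, Y(Ω₂)=-0.036643-0.002790i
  term(m=-1) = -0.073292+0.031090i   from Y*(Ω₁)=+0.305201-0.143379i, Y(Ω₂)=-0.235931-0.008968i
  term(m=+0) = +0.093209+0.000000i   from Y*(Ω₁)=-0.140067-0.000000i, Y(Ω₂)=-0.665460+0.000000i
  term(m=+1) = -0.073292-0.031090i   from Y*(Ω₁)=-0.305201-0.143379i, Y(Ω₂)=+0.235931-0.008968i
  term(m=+2) = -0.009291-0.009612i   from Y*(Ω₁)=+0.232237+0.279999i, Y(Ω₂)=-0.036643+0.002790i
  term(m=+3) = -0.000158-0.000411i   from Y*(Ω₁)=-0.037726-0.145773i, Y(Ω₂)=+0.002907-0.000333i
Total Σ_m = -0.072274+0.000000i. Multiply by 1.795196: -0.129745+0.000000i. P_3(cos γ) = -0.129745

-0.129745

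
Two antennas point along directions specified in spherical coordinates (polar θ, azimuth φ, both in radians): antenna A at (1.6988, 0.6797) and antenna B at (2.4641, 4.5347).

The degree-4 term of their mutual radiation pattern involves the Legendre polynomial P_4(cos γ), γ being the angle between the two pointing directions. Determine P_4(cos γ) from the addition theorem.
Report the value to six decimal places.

-0.057586

Term-by-term m-sum for l=4 (normalisation 4π/9 = 1.396263):
  [-4]  conj(Y_{4,-4})(Ω₁) = (-0.390521, 0.175706) ; Y_{4,-4}(Ω₂) = (0.051781, 0.044575) ; Δ = (-0.028054, -0.008309)
  [-3]  conj(Y_{4,-3})(Ω₁) = (0.070365, -0.139108) ; Y_{4,-3}(Ω₂) = (-0.122067, 0.206877) ; Δ = (0.020189, 0.031537)
  [-2]  conj(Y_{4,-2})(Ω₁) = (-0.061171, -0.285045) ; Y_{4,-2}(Ω₂) = (-0.400438, -0.148616) ; Δ = (-0.017867, 0.123234)
  [-1]  conj(Y_{4,-1})(Ω₁) = (0.134444, 0.108653) ; Y_{4,-1}(Ω₂) = (0.051030, -0.284157) ; Δ = (0.037735, -0.032659)
  [+0]  conj(Y_{4,0})(Ω₁) = (0.266625, -0.000000) ; Y_{4,0}(Ω₂) = (-0.244726, 0.000000) ; Δ = (-0.065250, 0.000000)
  [+1]  conj(Y_{4,1})(Ω₁) = (-0.134444, 0.108653) ; Y_{4,1}(Ω₂) = (-0.051030, -0.284157) ; Δ = (0.037735, 0.032659)
  [+2]  conj(Y_{4,2})(Ω₁) = (-0.061171, 0.285045) ; Y_{4,2}(Ω₂) = (-0.400438, 0.148616) ; Δ = (-0.017867, -0.123234)
  [+3]  conj(Y_{4,3})(Ω₁) = (-0.070365, -0.139108) ; Y_{4,3}(Ω₂) = (0.122067, 0.206877) ; Δ = (0.020189, -0.031537)
  [+4]  conj(Y_{4,4})(Ω₁) = (-0.390521, -0.175706) ; Y_{4,4}(Ω₂) = (0.051781, -0.044575) ; Δ = (-0.028054, 0.008309)
Total Σ_m = (-0.041243, 0.000000). Multiply by 1.396263: (-0.057586, 0.000000). P_4(cos γ) = -0.057586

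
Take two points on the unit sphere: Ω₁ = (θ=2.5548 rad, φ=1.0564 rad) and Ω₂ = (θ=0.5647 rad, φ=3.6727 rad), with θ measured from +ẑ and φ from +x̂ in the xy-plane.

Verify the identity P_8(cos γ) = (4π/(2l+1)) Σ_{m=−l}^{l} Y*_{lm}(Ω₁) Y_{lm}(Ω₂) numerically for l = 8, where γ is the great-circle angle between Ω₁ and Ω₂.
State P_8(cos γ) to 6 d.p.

Expand P_8 via completeness: Σ_{m} conj(Y_{8,m}) at Ω₁ times Y_{8,m} at Ω₂ —
  term(m=-8) = (-0.000008, -0.000014)   from Y*(Ω₁)=(-0.002560, 0.003765), Y(Ω₂)=(-0.001550, 0.003102)
  term(m=-7) = (-0.000516, -0.000306)   from Y*(Ω₁)=(-0.012140, -0.024554), Y(Ω₂)=(0.018361, -0.011929)
  term(m=-6) = (-0.008750, -0.000089)   from Y*(Ω₁)=(0.101815, 0.005627), Y(Ω₂)=(-0.085722, 0.003865)
  term(m=-5) = (-0.052724, 0.029848)   from Y*(Ω₁)=(-0.140657, 0.219633), Y(Ω₂)=(0.205393, 0.108516)
  term(m=-4) = (-0.098699, 0.168308)   from Y*(Ω₁)=(-0.211584, -0.399765), Y(Ω₂)=(-0.226809, -0.366936)
  term(m=-3) = (-0.001138, 0.223891)   from Y*(Ω₁)=(0.459570, 0.012691), Y(Ω₂)=(0.010969, 0.486872)
  term(m=-2) = (0.006174, 0.010778)   from Y*(Ω₁)=(-0.040958, 0.068018), Y(Ω₂)=(0.076175, -0.136637)
  term(m=-1) = (0.119517, 0.069273)   from Y*(Ω₁)=(0.191553, 0.338944), Y(Ω₂)=(0.305943, -0.179712)
  term(m=+0) = (0.061917, 0.000000)   from Y*(Ω₁)=(-0.216297, -0.000000), Y(Ω₂)=(-0.286261, 0.000000)
  term(m=+1) = (0.119517, -0.069273)   from Y*(Ω₁)=(-0.191553, 0.338944), Y(Ω₂)=(-0.305943, -0.179712)
  term(m=+2) = (0.006174, -0.010778)   from Y*(Ω₁)=(-0.040958, -0.068018), Y(Ω₂)=(0.076175, 0.136637)
  term(m=+3) = (-0.001138, -0.223891)   from Y*(Ω₁)=(-0.459570, 0.012691), Y(Ω₂)=(-0.010969, 0.486872)
  term(m=+4) = (-0.098699, -0.168308)   from Y*(Ω₁)=(-0.211584, 0.399765), Y(Ω₂)=(-0.226809, 0.366936)
  term(m=+5) = (-0.052724, -0.029848)   from Y*(Ω₁)=(0.140657, 0.219633), Y(Ω₂)=(-0.205393, 0.108516)
  term(m=+6) = (-0.008750, 0.000089)   from Y*(Ω₁)=(0.101815, -0.005627), Y(Ω₂)=(-0.085722, -0.003865)
  term(m=+7) = (-0.000516, 0.000306)   from Y*(Ω₁)=(0.012140, -0.024554), Y(Ω₂)=(-0.018361, -0.011929)
  term(m=+8) = (-0.000008, 0.000014)   from Y*(Ω₁)=(-0.002560, -0.003765), Y(Ω₂)=(-0.001550, -0.003102)
Total Σ_m = (-0.010369, 0.000000). Multiply by 0.739198: (-0.007665, 0.000000). P_8(cos γ) = -0.007665

-0.007665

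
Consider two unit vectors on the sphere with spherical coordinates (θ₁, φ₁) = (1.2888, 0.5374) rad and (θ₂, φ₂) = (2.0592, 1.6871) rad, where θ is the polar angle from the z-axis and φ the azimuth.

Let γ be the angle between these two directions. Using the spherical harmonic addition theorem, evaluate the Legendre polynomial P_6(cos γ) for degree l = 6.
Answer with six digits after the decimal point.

Term-by-term m-sum for l=6 (normalisation 4π/13 = 0.966644):
  term(m=-6) = +0.070981-0.050142i   from Y*(Ω₁)=-0.378026-0.031375i, Y(Ω₂)=-0.175549+0.147211i
  term(m=-5) = -0.138129-0.081804i   from Y*(Ω₁)=-0.342031+0.167162i, Y(Ω₂)=+0.231632+0.352378i
  term(m=-4) = +0.001574-0.013794i   from Y*(Ω₁)=+0.024618-0.037673i, Y(Ω₂)=+0.275710-0.138396i
  term(m=-3) = +0.040023-0.012711i   from Y*(Ω₁)=+0.014282-0.344755i, Y(Ω₂)=+0.041606+0.114367i
  term(m=-2) = -0.013577-0.015214i   from Y*(Ω₁)=-0.028024-0.051789i, Y(Ω₂)=+0.336955-0.079823i
  term(m=-1) = +0.000118-0.000264i   from Y*(Ω₁)=+0.271934+0.162046i, Y(Ω₂)=-0.000106-0.000906i
  term(m=+0) = +0.028971+0.000000i   from Y*(Ω₁)=+0.085768-0.000000i, Y(Ω₂)=+0.337786+0.000000i
  term(m=+1) = +0.000118+0.000264i   from Y*(Ω₁)=-0.271934+0.162046i, Y(Ω₂)=+0.000106-0.000906i
  term(m=+2) = -0.013577+0.015214i   from Y*(Ω₁)=-0.028024+0.051789i, Y(Ω₂)=+0.336955+0.079823i
  term(m=+3) = +0.040023+0.012711i   from Y*(Ω₁)=-0.014282-0.344755i, Y(Ω₂)=-0.041606+0.114367i
  term(m=+4) = +0.001574+0.013794i   from Y*(Ω₁)=+0.024618+0.037673i, Y(Ω₂)=+0.275710+0.138396i
  term(m=+5) = -0.138129+0.081804i   from Y*(Ω₁)=+0.342031+0.167162i, Y(Ω₂)=-0.231632+0.352378i
  term(m=+6) = +0.070981+0.050142i   from Y*(Ω₁)=-0.378026+0.031375i, Y(Ω₂)=-0.175549-0.147211i
Accumulated sum -0.049050+0.000000i; after 4π/(2l+1) scaling, -0.047414+0.000000i ⇒ P_6 = -0.047414

-0.047414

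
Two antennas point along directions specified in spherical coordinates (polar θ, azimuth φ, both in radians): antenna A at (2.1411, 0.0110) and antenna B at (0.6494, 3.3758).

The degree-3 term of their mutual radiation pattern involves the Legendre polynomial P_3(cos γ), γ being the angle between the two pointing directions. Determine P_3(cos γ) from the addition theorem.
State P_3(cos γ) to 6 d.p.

-0.597884

Term-by-term m-sum for l=3 (normalisation 4π/7 = 1.795196):
  m=-3: (0.248692, 0.008210) × (-0.070407, 0.059620) = (-0.017999, 0.014249)  (running Σ = (-0.017999, 0.014249))
  m=-2: (-0.390837, -0.008600) × (0.265581, -0.134377) = (-0.104955, 0.050236)  (running Σ = (-0.122954, 0.064484))
  m=-1: (0.124418, 0.001369) × (-0.412816, 0.098492) = (-0.051497, 0.011689)  (running Σ = (-0.174451, 0.076174))
  m=0: (0.310794, -0.000000) × (0.051013, 0.000000) = (0.015855, 0.000000)  (running Σ = (-0.158596, 0.076174))
  m=1: (-0.124418, 0.001369) × (0.412816, 0.098492) = (-0.051497, -0.011689)  (running Σ = (-0.210093, 0.064484))
  m=2: (-0.390837, 0.008600) × (0.265581, 0.134377) = (-0.104955, -0.050236)  (running Σ = (-0.315047, 0.014249))
  m=3: (-0.248692, 0.008210) × (0.070407, 0.059620) = (-0.017999, -0.014249)  (running Σ = (-0.333047, 0.000000))
Total Σ_m = (-0.333047, 0.000000). Multiply by 1.795196: (-0.597884, 0.000000). P_3(cos γ) = -0.597884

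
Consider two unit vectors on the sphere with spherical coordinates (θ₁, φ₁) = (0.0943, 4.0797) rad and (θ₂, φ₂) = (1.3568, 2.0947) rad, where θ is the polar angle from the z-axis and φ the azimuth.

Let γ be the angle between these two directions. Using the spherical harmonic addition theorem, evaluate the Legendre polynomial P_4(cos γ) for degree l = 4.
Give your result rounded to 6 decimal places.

0.265000

Expand P_4 via completeness: Σ_{m} conj(Y_{4,m}) at Ω₁ times Y_{4,m} at Ω₂ —
  [-4]  conj(Y_{4,-4})(Ω₁) = (-0.000028, -0.000020) ; Y_{4,-4}(Ω₂) = (-0.202184, -0.349209) ; Δ = (-0.000001, 0.000014)
  [-3]  conj(Y_{4,-3})(Ω₁) = (0.000985, -0.000334) ; Y_{4,-3}(Ω₂) = (0.248035, -0.000227) ; Δ = (0.000244, -0.000083)
  [-2]  conj(Y_{4,-2})(Ω₁) = (-0.005296, 0.016797) ; Y_{4,-2}(Ω₂) = (0.109180, -0.189372) ; Δ = (0.002603, 0.002837)
  [-1]  conj(Y_{4,-1})(Ω₁) = (-0.103267, -0.140837) ; Y_{4,-1}(Ω₂) = (0.131837, 0.228188) ; Δ = (0.018523, -0.042132)
  [+0]  conj(Y_{4,0})(Ω₁) = (0.809059, -0.000000) ; Y_{4,0}(Ω₂) = (0.181761, 0.000000) ; Δ = (0.147055, 0.000000)
  [+1]  conj(Y_{4,1})(Ω₁) = (0.103267, -0.140837) ; Y_{4,1}(Ω₂) = (-0.131837, 0.228188) ; Δ = (0.018523, 0.042132)
  [+2]  conj(Y_{4,2})(Ω₁) = (-0.005296, -0.016797) ; Y_{4,2}(Ω₂) = (0.109180, 0.189372) ; Δ = (0.002603, -0.002837)
  [+3]  conj(Y_{4,3})(Ω₁) = (-0.000985, -0.000334) ; Y_{4,3}(Ω₂) = (-0.248035, -0.000227) ; Δ = (0.000244, 0.000083)
  [+4]  conj(Y_{4,4})(Ω₁) = (-0.000028, 0.000020) ; Y_{4,4}(Ω₂) = (-0.202184, 0.349209) ; Δ = (-0.000001, -0.000014)
Σ over m = (0.189792, 0.000000); ×(4π/9) → (0.265000, 0.000000). Real part: 0.265000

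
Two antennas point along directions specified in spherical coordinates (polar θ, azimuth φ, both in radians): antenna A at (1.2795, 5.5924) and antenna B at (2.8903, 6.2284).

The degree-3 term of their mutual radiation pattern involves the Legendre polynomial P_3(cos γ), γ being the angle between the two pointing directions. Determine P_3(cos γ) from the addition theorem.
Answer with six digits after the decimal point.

Addition theorem: P_3(cos γ) = (4π/7) Σ_m Y*_{lm}(Ω₁) Y_{lm}(Ω₂), m = −3…3:
  term(m=-3) = -0.000778-0.002220i   from Y*(Ω₁)=-0.176299-0.321521i, Y(Ω₂)=+0.006328+0.001050i
  term(m=-2) = -0.004852+0.015752i   from Y*(Ω₁)=+0.050655-0.264493i, Y(Ω₂)=-0.060838-0.006693i
  term(m=-1) = -0.043403+0.032046i   from Y*(Ω₁)=-0.140199+0.115896i, Y(Ω₂)=+0.296155+0.016241i
  term(m=+0) = +0.169491+0.000000i   from Y*(Ω₁)=-0.277323-0.000000i, Y(Ω₂)=-0.611167+0.000000i
  term(m=+1) = -0.043403-0.032046i   from Y*(Ω₁)=+0.140199+0.115896i, Y(Ω₂)=-0.296155+0.016241i
  term(m=+2) = -0.004852-0.015752i   from Y*(Ω₁)=+0.050655+0.264493i, Y(Ω₂)=-0.060838+0.006693i
  term(m=+3) = -0.000778+0.002220i   from Y*(Ω₁)=+0.176299-0.321521i, Y(Ω₂)=-0.006328+0.001050i
Accumulated sum +0.071425+0.000000i; after 4π/(2l+1) scaling, +0.128222+0.000000i ⇒ P_3 = 0.128222

0.128222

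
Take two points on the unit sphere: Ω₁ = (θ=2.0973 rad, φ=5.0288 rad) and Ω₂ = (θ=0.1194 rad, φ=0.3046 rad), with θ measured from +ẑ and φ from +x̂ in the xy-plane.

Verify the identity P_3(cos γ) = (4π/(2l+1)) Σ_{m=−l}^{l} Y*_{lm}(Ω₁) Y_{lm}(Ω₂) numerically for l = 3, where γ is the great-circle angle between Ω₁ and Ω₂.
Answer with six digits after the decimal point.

Expand P_3 via completeness: Σ_{m} conj(Y_{3,m}) at Ω₁ times Y_{3,m} at Ω₂ —
  [-3]  conj(Y_{3,-3})(Ω₁) = -0.21920 + 0.15701j ; Y_{3,-3}(Ω₂) = 0.00043 - 0.00056j ; Δ = -0.00001 + 0.00019j
  [-2]  conj(Y_{3,-2})(Ω₁) = 0.30954 + 0.22703j ; Y_{3,-2}(Ω₂) = 0.01181 - 0.00824j ; Δ = 0.00553 + 0.00013j
  [-1]  conj(Y_{3,-1})(Ω₁) = 0.02283 - 0.06973j ; Y_{3,-1}(Ω₂) = 0.14429 - 0.04536j ; Δ = 0.00013 - 0.01110j
  [+0]  conj(Y_{3,0})(Ω₁) = 0.32581 + 0.00000j ; Y_{3,0}(Ω₂) = 0.71475 + 0.00000j ; Δ = 0.23287 + 0.00000j
  [+1]  conj(Y_{3,1})(Ω₁) = -0.02283 - 0.06973j ; Y_{3,1}(Ω₂) = -0.14429 - 0.04536j ; Δ = 0.00013 + 0.01110j
  [+2]  conj(Y_{3,2})(Ω₁) = 0.30954 - 0.22703j ; Y_{3,2}(Ω₂) = 0.01181 + 0.00824j ; Δ = 0.00553 - 0.00013j
  [+3]  conj(Y_{3,3})(Ω₁) = 0.21920 + 0.15701j ; Y_{3,3}(Ω₂) = -0.00043 - 0.00056j ; Δ = -0.00001 - 0.00019j
Σ over m = 0.24417 + 0.00000j; ×(4π/7) → 0.43834 + 0.00000j. Real part: 0.438336

0.438336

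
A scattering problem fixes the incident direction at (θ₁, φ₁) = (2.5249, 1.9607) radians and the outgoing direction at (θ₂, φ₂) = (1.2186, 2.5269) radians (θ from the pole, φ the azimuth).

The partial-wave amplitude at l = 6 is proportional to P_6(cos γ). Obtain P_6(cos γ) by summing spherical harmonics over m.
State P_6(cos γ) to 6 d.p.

-0.126333

Expand P_6 via completeness: Σ_{m} conj(Y_{6,m}) at Ω₁ times Y_{6,m} at Ω₂ —
  [-6]  conj(Y_{6,-6})(Ω₁) = (0.012566, -0.012995) ; Y_{6,-6}(Ω₂) = (-0.282210, -0.171693) ; Δ = (-0.005777, 0.001510)
  [-5]  conj(Y_{6,-5})(Ω₁) = (0.082071, 0.032659) ; Y_{6,-5}(Ω₂) = (0.419582, -0.028630) ; Δ = (0.035371, 0.011353)
  [-4]  conj(Y_{6,-4})(Ω₁) = (0.002821, 0.252277) ; Y_{6,-4}(Ω₂) = (-0.066378, 0.053988) ; Δ = (-0.013807, -0.016593)
  [-3]  conj(Y_{6,-3})(Ω₁) = (-0.408903, 0.173405) ; Y_{6,-3}(Ω₂) = (-0.084804, 0.302554) ; Δ = (-0.017788, -0.138421)
  [-2]  conj(Y_{6,-2})(Ω₁) = (-0.281719, -0.278587) ; Y_{6,-2}(Ω₂) = (-0.064816, -0.182413) ; Δ = (-0.032558, 0.069446)
  [-1]  conj(Y_{6,-1})(Ω₁) = (-0.025807, 0.062800) ; Y_{6,-1}(Ω₂) = (-0.206765, -0.145961) ; Δ = (0.014502, -0.009218)
  [+0]  conj(Y_{6,0})(Ω₁) = (-0.416210, -0.000000) ; Y_{6,0}(Ω₂) = (0.217626, 0.000000) ; Δ = (-0.090578, -0.000000)
  [+1]  conj(Y_{6,1})(Ω₁) = (0.025807, 0.062800) ; Y_{6,1}(Ω₂) = (0.206765, -0.145961) ; Δ = (0.014502, 0.009218)
  [+2]  conj(Y_{6,2})(Ω₁) = (-0.281719, 0.278587) ; Y_{6,2}(Ω₂) = (-0.064816, 0.182413) ; Δ = (-0.032558, -0.069446)
  [+3]  conj(Y_{6,3})(Ω₁) = (0.408903, 0.173405) ; Y_{6,3}(Ω₂) = (0.084804, 0.302554) ; Δ = (-0.017788, 0.138421)
  [+4]  conj(Y_{6,4})(Ω₁) = (0.002821, -0.252277) ; Y_{6,4}(Ω₂) = (-0.066378, -0.053988) ; Δ = (-0.013807, 0.016593)
  [+5]  conj(Y_{6,5})(Ω₁) = (-0.082071, 0.032659) ; Y_{6,5}(Ω₂) = (-0.419582, -0.028630) ; Δ = (0.035371, -0.011353)
  [+6]  conj(Y_{6,6})(Ω₁) = (0.012566, 0.012995) ; Y_{6,6}(Ω₂) = (-0.282210, 0.171693) ; Δ = (-0.005777, -0.001510)
Total Σ_m = (-0.130693, 0.000000). Multiply by 0.966644: (-0.126333, 0.000000). P_6(cos γ) = -0.126333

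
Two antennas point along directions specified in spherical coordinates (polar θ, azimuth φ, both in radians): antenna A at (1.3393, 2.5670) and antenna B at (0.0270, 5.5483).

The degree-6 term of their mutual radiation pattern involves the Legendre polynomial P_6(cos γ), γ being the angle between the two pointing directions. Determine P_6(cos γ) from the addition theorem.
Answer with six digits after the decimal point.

Expand P_6 via completeness: Σ_{m} conj(Y_{6,m}) at Ω₁ times Y_{6,m} at Ω₂ —
  term(m=-6) = 0.00000 + 0.00000j   from Y*(Ω₁)=-0.39166 + 0.12372j, Y(Ω₂)=-0.00000 - 0.00000j
  term(m=-5) = -0.00000 - 0.00000j   from Y*(Ω₁)=0.32337 + 0.08902j, Y(Ω₂)=-0.00000 - 0.00000j
  term(m=-4) = -0.00000 - 0.00000j   from Y*(Ω₁)=0.08965 + 0.10066j, Y(Ω₂)=-0.00000 + 0.00000j
  term(m=-3) = 0.00003 + 0.00002j   from Y*(Ω₁)=-0.05084 - 0.32973j, Y(Ω₂)=-0.00006 + 0.00008j
  term(m=-2) = 0.00016 + 0.00005j   from Y*(Ω₁)=0.01817 - 0.04052j, Y(Ω₂)=0.00038 + 0.00377j
  term(m=-1) = -0.02828 - 0.00457j   from Y*(Ω₁)=-0.27124 + 0.17562j, Y(Ω₂)=0.06577 + 0.05944j
  term(m=+0) = -0.02002 + 0.00000j   from Y*(Ω₁)=-0.01983 + 0.00000j, Y(Ω₂)=1.00934 + 0.00000j
  term(m=+1) = -0.02828 + 0.00457j   from Y*(Ω₁)=0.27124 + 0.17562j, Y(Ω₂)=-0.06577 + 0.05944j
  term(m=+2) = 0.00016 - 0.00005j   from Y*(Ω₁)=0.01817 + 0.04052j, Y(Ω₂)=0.00038 - 0.00377j
  term(m=+3) = 0.00003 - 0.00002j   from Y*(Ω₁)=0.05084 - 0.32973j, Y(Ω₂)=0.00006 + 0.00008j
  term(m=+4) = -0.00000 + 0.00000j   from Y*(Ω₁)=0.08965 - 0.10066j, Y(Ω₂)=-0.00000 - 0.00000j
  term(m=+5) = -0.00000 + 0.00000j   from Y*(Ω₁)=-0.32337 + 0.08902j, Y(Ω₂)=0.00000 - 0.00000j
  term(m=+6) = 0.00000 - 0.00000j   from Y*(Ω₁)=-0.39166 - 0.12372j, Y(Ω₂)=-0.00000 + 0.00000j
Total Σ_m = -0.07619 - 0.00000j. Multiply by 0.966644: -0.07365 - 0.00000j. P_6(cos γ) = -0.073652

-0.073652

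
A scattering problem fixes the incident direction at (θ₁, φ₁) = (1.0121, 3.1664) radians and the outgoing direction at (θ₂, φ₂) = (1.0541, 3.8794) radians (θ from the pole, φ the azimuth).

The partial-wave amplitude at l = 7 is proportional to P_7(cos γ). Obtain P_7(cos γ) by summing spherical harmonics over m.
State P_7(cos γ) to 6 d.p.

-0.310812

Expand P_7 via completeness: Σ_{m} conj(Y_{7,m}) at Ω₁ times Y_{7,m} at Ω₂ —
  m=-7: Y*=(-0.155240, -0.027232)  Y=(-0.082077, -0.168935)  product (0.008141, 0.028461)
  m=-6: Y*=(0.364581, 0.054670)  Y=(-0.112473, 0.383124)  product (-0.061951, 0.133531)
  m=-5: Y*=(-0.423431, -0.052792)  Y=(0.338209, -0.206170)  product (-0.154093, 0.069444)
  m=-4: Y*=(0.130641, 0.013006)  Y=(-0.035113, -0.006766)  product (-0.004499, -0.001341)
  m=-3: Y*=(0.286196, 0.021339)  Y=(-0.200033, -0.267198)  product (-0.051547, -0.080739)
  m=-2: Y*=(-0.275052, -0.013658)  Y=(-0.018482, 0.193585)  product (0.007727, -0.052994)
  m=-1: Y*=(-0.182391, -0.004526)  Y=(-0.193151, 0.175589)  product (0.036024, -0.031152)
  m=+0: Y*=(0.300911, -0.000000)  Y=(0.230600, 0.000000)  product (0.069390, 0.000000)
  m=+1: Y*=(0.182391, -0.004526)  Y=(0.193151, 0.175589)  product (0.036024, 0.031152)
  m=+2: Y*=(-0.275052, 0.013658)  Y=(-0.018482, -0.193585)  product (0.007727, 0.052994)
  m=+3: Y*=(-0.286196, 0.021339)  Y=(0.200033, -0.267198)  product (-0.051547, 0.080739)
  m=+4: Y*=(0.130641, -0.013006)  Y=(-0.035113, 0.006766)  product (-0.004499, 0.001341)
  m=+5: Y*=(0.423431, -0.052792)  Y=(-0.338209, -0.206170)  product (-0.154093, -0.069444)
  m=+6: Y*=(0.364581, -0.054670)  Y=(-0.112473, -0.383124)  product (-0.061951, -0.133531)
  m=+7: Y*=(0.155240, -0.027232)  Y=(0.082077, -0.168935)  product (0.008141, -0.028461)
Σ over m = (-0.371005, -0.000000); ×(4π/15) → (-0.310812, -0.000000). Real part: -0.310812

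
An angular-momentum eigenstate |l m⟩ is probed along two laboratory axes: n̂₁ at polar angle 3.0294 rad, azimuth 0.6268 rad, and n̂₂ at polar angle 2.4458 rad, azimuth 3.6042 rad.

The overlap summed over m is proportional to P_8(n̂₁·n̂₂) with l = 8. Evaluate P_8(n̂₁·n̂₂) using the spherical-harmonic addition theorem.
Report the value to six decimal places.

0.313390

Addition theorem: P_8(cos γ) = (4π/17) Σ_m Y*_{lm}(Ω₁) Y_{lm}(Ω₂), m = −8…8:
  term(m=-8) = (0.000000, 0.000000)   from Y*(Ω₁)=(0.000000, -0.000000), Y(Ω₂)=(-0.012451, 0.007794)
  term(m=-7) = (-0.000000, -0.000000)   from Y*(Ω₁)=(0.000000, 0.000000), Y(Ω₂)=(-0.070029, 0.006790)
  term(m=-6) = (0.000001, 0.000002)   from Y*(Ω₁)=(-0.000008, -0.000006), Y(Ω₂)=(-0.191066, -0.073218)
  term(m=-5) = (-0.000045, -0.000048)   from Y*(Ω₁)=(0.000168, -0.000001), Y(Ω₂)=(-0.266463, -0.290516)
  term(m=-4) = (0.000767, 0.000591)   from Y*(Ω₁)=(-0.001657, 0.001219), Y(Ω₂)=(-0.129918, -0.452427)
  term(m=-3) = (-0.003545, -0.001903)   from Y*(Ω₁)=(0.005698, -0.017813), Y(Ω₂)=(0.039145, -0.211547)
  term(m=-2) = (-0.029523, -0.010059)   from Y*(Ω₁)=(0.037627, 0.114618), Y(Ω₂)=(-0.155557, 0.206513)
  term(m=-1) = (0.173858, 0.028805)   from Y*(Ω₁)=(-0.399896, -0.289615), Y(Ω₂)=(-0.319399, 0.159284)
  term(m=+0) = (0.140935, 0.000000)   from Y*(Ω₁)=(0.914010, -0.000000), Y(Ω₂)=(0.154195, 0.000000)
  term(m=+1) = (0.173858, -0.028805)   from Y*(Ω₁)=(0.399896, -0.289615), Y(Ω₂)=(0.319399, 0.159284)
  term(m=+2) = (-0.029523, 0.010059)   from Y*(Ω₁)=(0.037627, -0.114618), Y(Ω₂)=(-0.155557, -0.206513)
  term(m=+3) = (-0.003545, 0.001903)   from Y*(Ω₁)=(-0.005698, -0.017813), Y(Ω₂)=(-0.039145, -0.211547)
  term(m=+4) = (0.000767, -0.000591)   from Y*(Ω₁)=(-0.001657, -0.001219), Y(Ω₂)=(-0.129918, 0.452427)
  term(m=+5) = (-0.000045, 0.000048)   from Y*(Ω₁)=(-0.000168, -0.000001), Y(Ω₂)=(0.266463, -0.290516)
  term(m=+6) = (0.000001, -0.000002)   from Y*(Ω₁)=(-0.000008, 0.000006), Y(Ω₂)=(-0.191066, 0.073218)
  term(m=+7) = (-0.000000, 0.000000)   from Y*(Ω₁)=(-0.000000, 0.000000), Y(Ω₂)=(0.070029, 0.006790)
  term(m=+8) = (0.000000, -0.000000)   from Y*(Ω₁)=(0.000000, 0.000000), Y(Ω₂)=(-0.012451, -0.007794)
Accumulated sum (0.423959, 0.000000); after 4π/(2l+1) scaling, (0.313390, 0.000000) ⇒ P_8 = 0.313390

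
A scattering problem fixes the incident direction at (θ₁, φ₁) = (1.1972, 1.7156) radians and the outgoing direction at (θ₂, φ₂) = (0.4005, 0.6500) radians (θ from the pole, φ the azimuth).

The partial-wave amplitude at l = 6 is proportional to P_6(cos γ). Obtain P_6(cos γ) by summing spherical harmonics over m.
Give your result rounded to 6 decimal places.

0.315178

Term-by-term m-sum for l=6 (normalisation 4π/13 = 0.966644):
  m=-6: Y*=-0.203155-0.240230i  Y=-0.001232+0.001167i  product +0.000531+0.000059i
  m=-5: Y*=-0.282998+0.320060i  Y=-0.013801+0.001502i  product +0.003425-0.004842i
  m=-4: Y*=+0.104364+0.068259i  Y=-0.058828-0.035391i  product -0.003724-0.007709i
  m=-3: Y*=-0.123930+0.267108i  Y=-0.083273-0.208971i  product +0.066138+0.003655i
  m=-2: Y*=+0.219721+0.065474i  Y=+0.125363-0.451570i  product +0.057111-0.091011i
  m=-1: Y*=-0.032107+0.220177i  Y=+0.387427-0.294524i  product +0.052408+0.094759i
  m=+0: Y*=+0.250661-0.000000i  Y=-0.102619+0.000000i  product -0.025723+0.000000i
  m=+1: Y*=+0.032107+0.220177i  Y=-0.387427-0.294524i  product +0.052408-0.094759i
  m=+2: Y*=+0.219721-0.065474i  Y=+0.125363+0.451570i  product +0.057111+0.091011i
  m=+3: Y*=+0.123930+0.267108i  Y=+0.083273-0.208971i  product +0.066138-0.003655i
  m=+4: Y*=+0.104364-0.068259i  Y=-0.058828+0.035391i  product -0.003724+0.007709i
  m=+5: Y*=+0.282998+0.320060i  Y=+0.013801+0.001502i  product +0.003425+0.004842i
  m=+6: Y*=-0.203155+0.240230i  Y=-0.001232-0.001167i  product +0.000531-0.000059i
Accumulated sum +0.326054+0.000000i; after 4π/(2l+1) scaling, +0.315178+0.000000i ⇒ P_6 = 0.315178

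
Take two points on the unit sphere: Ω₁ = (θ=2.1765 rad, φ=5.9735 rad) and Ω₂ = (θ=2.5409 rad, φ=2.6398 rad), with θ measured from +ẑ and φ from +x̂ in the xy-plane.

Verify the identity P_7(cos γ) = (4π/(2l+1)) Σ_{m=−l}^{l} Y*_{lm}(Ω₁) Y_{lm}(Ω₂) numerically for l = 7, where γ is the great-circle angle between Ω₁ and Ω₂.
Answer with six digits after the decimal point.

Expand P_7 via completeness: Σ_{m} conj(Y_{7,m}) at Ω₁ times Y_{7,m} at Ω₂ —
  m=-7: -0.07134 - 0.10495j × 0.00859 + 0.00334j = -0.00026 - 0.00114j  (running Σ = -0.00026 - 0.00114j)
  m=-6: 0.09319 + 0.31537j × 0.04989 - 0.00657j = 0.00672 + 0.01512j  (running Σ = 0.00646 + 0.01398j)
  m=-5: 0.00991 - 0.44273j × 0.13395 - 0.09820j = -0.04215 - 0.06028j  (running Σ = -0.03569 - 0.04629j)
  m=-4: -0.07552 + 0.21902j × 0.15269 - 0.32740j = 0.06018 + 0.05817j  (running Σ = 0.02448 + 0.01188j)
  m=-3: -0.12394 + 0.16587j × -0.03175 - 0.48463j = 0.08432 + 0.05480j  (running Σ = 0.10880 + 0.06668j)
  m=-2: 0.27604 - 0.19680j × -0.14108 - 0.22147j = -0.08253 - 0.03337j  (running Σ = 0.02627 + 0.03331j)
  m=-1: 0.06805 - 0.02177j × 0.22682 + 0.12444j = 0.01814 + 0.00353j  (running Σ = 0.04442 + 0.03684j)
  m=0: -0.34612 + 0.00000j × 0.35877 + 0.00000j = -0.12418 + 0.00000j  (running Σ = -0.07976 + 0.03684j)
  m=1: -0.06805 - 0.02177j × -0.22682 + 0.12444j = 0.01814 - 0.00353j  (running Σ = -0.06162 + 0.03331j)
  m=2: 0.27604 + 0.19680j × -0.14108 + 0.22147j = -0.08253 + 0.03337j  (running Σ = -0.14415 + 0.06668j)
  m=3: 0.12394 + 0.16587j × 0.03175 - 0.48463j = 0.08432 - 0.05480j  (running Σ = -0.05983 + 0.01188j)
  m=4: -0.07552 - 0.21902j × 0.15269 + 0.32740j = 0.06018 - 0.05817j  (running Σ = 0.00035 - 0.04629j)
  m=5: -0.00991 - 0.44273j × -0.13395 - 0.09820j = -0.04215 + 0.06028j  (running Σ = -0.04180 + 0.01398j)
  m=6: 0.09319 - 0.31537j × 0.04989 + 0.00657j = 0.00672 - 0.01512j  (running Σ = -0.03508 - 0.00114j)
  m=7: 0.07134 - 0.10495j × -0.00859 + 0.00334j = -0.00026 + 0.00114j  (running Σ = -0.03535 - 0.00000j)
Σ over m = -0.03535 - 0.00000j; ×(4π/15) → -0.02961 - 0.00000j. Real part: -0.029611

-0.029611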